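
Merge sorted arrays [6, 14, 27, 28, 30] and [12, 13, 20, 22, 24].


Compare heads, take smaller each step.
Merged: [6, 12, 13, 14, 20, 22, 24, 27, 28, 30]


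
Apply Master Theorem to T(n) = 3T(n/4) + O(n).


a=3, b=4, c=1. log_4(3)=0.792 < c=1. Case 3: O(n^c) = O(n)
Complexity: O(n)


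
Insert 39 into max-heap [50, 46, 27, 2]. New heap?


Append 39: [50, 46, 27, 2, 39]
Bubble up: no swaps needed
Result: [50, 46, 27, 2, 39]


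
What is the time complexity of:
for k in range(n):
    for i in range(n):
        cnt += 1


Per nesting level: O(n) * O(n) = O(n^2)
Complexity: O(n^2)


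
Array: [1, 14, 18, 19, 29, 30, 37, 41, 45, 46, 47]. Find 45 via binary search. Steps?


Search for 45:
[0,10] mid=5 arr[5]=30
[6,10] mid=8 arr[8]=45
Total: 2 comparisons


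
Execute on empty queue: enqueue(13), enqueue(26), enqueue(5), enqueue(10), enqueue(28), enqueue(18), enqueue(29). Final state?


enqueue(13) -> [13]
enqueue(26) -> [13, 26]
enqueue(5) -> [13, 26, 5]
enqueue(10) -> [13, 26, 5, 10]
enqueue(28) -> [13, 26, 5, 10, 28]
enqueue(18) -> [13, 26, 5, 10, 28, 18]
enqueue(29) -> [13, 26, 5, 10, 28, 18, 29]
Final queue (front to back): [13, 26, 5, 10, 28, 18, 29]


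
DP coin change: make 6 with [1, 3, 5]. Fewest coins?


dp[0]=0; dp[i]=1+min(dp[i-c] for c in coins)
...dp[1]=1, dp[2]=2, dp[3]=1, dp[4]=2, dp[5]=1, dp[6]=2
Minimum coins for 6 = 2


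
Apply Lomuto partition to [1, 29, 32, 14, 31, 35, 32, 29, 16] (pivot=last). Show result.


Elements <= 16 go left of pivot.
Result: [1, 14, 16, 29, 31, 35, 32, 29, 32], pivot at index 2


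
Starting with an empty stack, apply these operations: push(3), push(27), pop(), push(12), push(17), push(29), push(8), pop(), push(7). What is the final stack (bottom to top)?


push(3) -> [3]
push(27) -> [3, 27]
pop() returns 27 -> [3]
push(12) -> [3, 12]
push(17) -> [3, 12, 17]
push(29) -> [3, 12, 17, 29]
push(8) -> [3, 12, 17, 29, 8]
pop() returns 8 -> [3, 12, 17, 29]
push(7) -> [3, 12, 17, 29, 7]
Final stack (bottom to top): [3, 12, 17, 29, 7]


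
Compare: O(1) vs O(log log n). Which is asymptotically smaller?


constant grows slower than double-logarithmic
O(1) is asymptotically smaller; O(log log n) grows faster


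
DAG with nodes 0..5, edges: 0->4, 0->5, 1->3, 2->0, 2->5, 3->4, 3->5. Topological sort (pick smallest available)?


Kahn's algorithm, process smallest node first
Order: [1, 2, 0, 3, 4, 5]


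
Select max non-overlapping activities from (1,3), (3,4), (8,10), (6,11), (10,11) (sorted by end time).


Greedy: pick earliest-ending, then skip overlaps.
Selected (4 activities): [(1, 3), (3, 4), (8, 10), (10, 11)]


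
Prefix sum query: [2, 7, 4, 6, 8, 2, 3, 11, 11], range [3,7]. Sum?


Prefix sums: [0, 2, 9, 13, 19, 27, 29, 32, 43, 54]
Sum[3..7] = prefix[8] - prefix[3] = 43 - 13 = 30


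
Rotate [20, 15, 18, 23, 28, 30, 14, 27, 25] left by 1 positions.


Left rotate by 1: [15, 18, 23, 28, 30, 14, 27, 25, 20]


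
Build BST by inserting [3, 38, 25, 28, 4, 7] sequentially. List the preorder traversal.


Root = 3; build tree by BST insertion.
Preorder traversal: [3, 38, 25, 4, 7, 28]


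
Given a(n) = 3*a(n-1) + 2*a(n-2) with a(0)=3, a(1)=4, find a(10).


Build bottom-up:
...a(8)=35694, a(9)=127126, a(10)=3*127126+2*35694=452766


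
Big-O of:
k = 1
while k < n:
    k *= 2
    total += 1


Per nesting level: O(log n) = O(log n)
Complexity: O(log n)


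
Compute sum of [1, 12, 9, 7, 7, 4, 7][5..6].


Prefix sums: [0, 1, 13, 22, 29, 36, 40, 47]
Sum[5..6] = prefix[7] - prefix[5] = 47 - 36 = 11


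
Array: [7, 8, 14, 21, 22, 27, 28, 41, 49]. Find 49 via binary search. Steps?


Search for 49:
[0,8] mid=4 arr[4]=22
[5,8] mid=6 arr[6]=28
[7,8] mid=7 arr[7]=41
[8,8] mid=8 arr[8]=49
Total: 4 comparisons


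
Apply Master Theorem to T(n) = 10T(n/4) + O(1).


a=10, b=4, c=0. log_4(10)=1.661 > c=0. Case 1: O(n^log_b(a)) = O(n^1.661)
Complexity: O(n^1.661)


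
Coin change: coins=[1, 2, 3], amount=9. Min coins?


dp[0]=0; dp[i]=1+min(dp[i-c] for c in coins)
...dp[4]=2, dp[5]=2, dp[6]=2, dp[7]=3, dp[8]=3, dp[9]=3
Minimum coins for 9 = 3


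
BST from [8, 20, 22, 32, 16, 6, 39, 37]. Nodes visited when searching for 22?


BST root = 8
Search for 22: compare at each node
Path: [8, 20, 22]


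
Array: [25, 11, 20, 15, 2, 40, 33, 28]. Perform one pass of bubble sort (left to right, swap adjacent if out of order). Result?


After one pass: [11, 20, 15, 2, 25, 33, 28, 40]


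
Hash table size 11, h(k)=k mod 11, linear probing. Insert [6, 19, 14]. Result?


Insertions: 6->slot 6; 19->slot 8; 14->slot 3
Table: [None, None, None, 14, None, None, 6, None, 19, None, None]


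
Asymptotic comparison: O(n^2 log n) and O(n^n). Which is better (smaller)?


n^2 log n grows slower than n^n
O(n^2 log n) is asymptotically smaller; O(n^n) grows faster


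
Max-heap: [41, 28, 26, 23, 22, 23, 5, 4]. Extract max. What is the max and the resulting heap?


Max = 41
Replace root with last, heapify down
Resulting heap: [28, 23, 26, 4, 22, 23, 5]


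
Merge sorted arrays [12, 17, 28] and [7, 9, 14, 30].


Compare heads, take smaller each step.
Merged: [7, 9, 12, 14, 17, 28, 30]


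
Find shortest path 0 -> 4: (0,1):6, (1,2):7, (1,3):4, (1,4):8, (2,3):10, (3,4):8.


Dijkstra from 0:
Distances: {0: 0, 1: 6, 2: 13, 3: 10, 4: 14}
Shortest distance to 4 = 14, path = [0, 1, 4]


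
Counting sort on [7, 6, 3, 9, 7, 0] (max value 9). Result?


Count array: [1, 0, 0, 1, 0, 0, 1, 2, 0, 1]
Reconstruct: [0, 3, 6, 7, 7, 9]


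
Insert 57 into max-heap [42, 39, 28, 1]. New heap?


Append 57: [42, 39, 28, 1, 57]
Bubble up: swap idx 4(57) with idx 1(39); swap idx 1(57) with idx 0(42)
Result: [57, 42, 28, 1, 39]


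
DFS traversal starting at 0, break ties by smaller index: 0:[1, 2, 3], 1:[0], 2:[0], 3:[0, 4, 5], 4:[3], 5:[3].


DFS stack-based: start with [0]
Visit order: [0, 1, 2, 3, 4, 5]


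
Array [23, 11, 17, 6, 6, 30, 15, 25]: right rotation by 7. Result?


Right rotate by 7: [11, 17, 6, 6, 30, 15, 25, 23]


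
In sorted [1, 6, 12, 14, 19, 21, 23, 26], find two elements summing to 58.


Two pointers: lo=0, hi=7
No pair sums to 58


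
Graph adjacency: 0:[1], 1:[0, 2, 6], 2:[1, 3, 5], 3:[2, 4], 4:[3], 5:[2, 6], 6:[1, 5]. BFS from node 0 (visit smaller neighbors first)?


BFS queue: start with [0]
Visit order: [0, 1, 2, 6, 3, 5, 4]


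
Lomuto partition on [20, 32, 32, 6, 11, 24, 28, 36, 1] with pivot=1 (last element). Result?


Elements <= 1 go left of pivot.
Result: [1, 32, 32, 6, 11, 24, 28, 36, 20], pivot at index 0


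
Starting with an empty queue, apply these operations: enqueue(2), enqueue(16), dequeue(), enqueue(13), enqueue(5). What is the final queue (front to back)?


enqueue(2) -> [2]
enqueue(16) -> [2, 16]
dequeue() returns 2 -> [16]
enqueue(13) -> [16, 13]
enqueue(5) -> [16, 13, 5]
Final queue (front to back): [16, 13, 5]


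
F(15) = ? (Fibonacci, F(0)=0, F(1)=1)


F(n)=F(n-1)+F(n-2)
...F(13)=233, F(14)=377, F(15)=610


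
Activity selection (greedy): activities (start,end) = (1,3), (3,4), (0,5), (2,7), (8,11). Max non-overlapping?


Greedy: pick earliest-ending, then skip overlaps.
Selected (3 activities): [(1, 3), (3, 4), (8, 11)]


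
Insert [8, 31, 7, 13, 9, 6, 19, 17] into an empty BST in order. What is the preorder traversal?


Root = 8; build tree by BST insertion.
Preorder traversal: [8, 7, 6, 31, 13, 9, 19, 17]


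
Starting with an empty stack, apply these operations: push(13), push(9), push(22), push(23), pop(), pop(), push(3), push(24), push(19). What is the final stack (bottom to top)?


push(13) -> [13]
push(9) -> [13, 9]
push(22) -> [13, 9, 22]
push(23) -> [13, 9, 22, 23]
pop() returns 23 -> [13, 9, 22]
pop() returns 22 -> [13, 9]
push(3) -> [13, 9, 3]
push(24) -> [13, 9, 3, 24]
push(19) -> [13, 9, 3, 24, 19]
Final stack (bottom to top): [13, 9, 3, 24, 19]


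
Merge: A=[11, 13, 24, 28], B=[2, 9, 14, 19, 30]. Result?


Compare heads, take smaller each step.
Merged: [2, 9, 11, 13, 14, 19, 24, 28, 30]


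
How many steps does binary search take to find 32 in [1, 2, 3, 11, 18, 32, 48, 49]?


Search for 32:
[0,7] mid=3 arr[3]=11
[4,7] mid=5 arr[5]=32
Total: 2 comparisons


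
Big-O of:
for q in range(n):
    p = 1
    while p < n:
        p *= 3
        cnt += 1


Per nesting level: O(n) * O(log n) = O(n log n)
Complexity: O(n log n)


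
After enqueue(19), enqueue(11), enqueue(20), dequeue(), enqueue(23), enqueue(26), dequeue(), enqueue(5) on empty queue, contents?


enqueue(19) -> [19]
enqueue(11) -> [19, 11]
enqueue(20) -> [19, 11, 20]
dequeue() returns 19 -> [11, 20]
enqueue(23) -> [11, 20, 23]
enqueue(26) -> [11, 20, 23, 26]
dequeue() returns 11 -> [20, 23, 26]
enqueue(5) -> [20, 23, 26, 5]
Final queue (front to back): [20, 23, 26, 5]


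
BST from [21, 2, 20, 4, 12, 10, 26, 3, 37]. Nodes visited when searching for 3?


BST root = 21
Search for 3: compare at each node
Path: [21, 2, 20, 4, 3]


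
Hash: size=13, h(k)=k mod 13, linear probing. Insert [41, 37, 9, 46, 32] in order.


Insertions: 41->slot 2; 37->slot 11; 9->slot 9; 46->slot 7; 32->slot 6
Table: [None, None, 41, None, None, None, 32, 46, None, 9, None, 37, None]


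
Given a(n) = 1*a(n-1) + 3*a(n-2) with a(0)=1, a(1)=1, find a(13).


Build bottom-up:
...a(11)=6160, a(12)=14209, a(13)=1*14209+3*6160=32689


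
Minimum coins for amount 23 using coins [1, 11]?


dp[0]=0; dp[i]=1+min(dp[i-c] for c in coins)
...dp[18]=8, dp[19]=9, dp[20]=10, dp[21]=11, dp[22]=2, dp[23]=3
Minimum coins for 23 = 3


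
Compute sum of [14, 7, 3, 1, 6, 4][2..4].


Prefix sums: [0, 14, 21, 24, 25, 31, 35]
Sum[2..4] = prefix[5] - prefix[2] = 31 - 21 = 10


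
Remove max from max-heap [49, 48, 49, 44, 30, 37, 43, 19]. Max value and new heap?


Max = 49
Replace root with last, heapify down
Resulting heap: [49, 48, 43, 44, 30, 37, 19]


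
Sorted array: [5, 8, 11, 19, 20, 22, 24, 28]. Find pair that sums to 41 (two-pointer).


Two pointers: lo=0, hi=7
Found pair: (19, 22) summing to 41


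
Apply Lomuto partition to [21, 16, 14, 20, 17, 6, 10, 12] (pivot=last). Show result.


Elements <= 12 go left of pivot.
Result: [6, 10, 12, 20, 17, 21, 16, 14], pivot at index 2


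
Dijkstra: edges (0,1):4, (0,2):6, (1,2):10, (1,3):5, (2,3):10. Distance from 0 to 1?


Dijkstra from 0:
Distances: {0: 0, 1: 4, 2: 6, 3: 9}
Shortest distance to 1 = 4, path = [0, 1]


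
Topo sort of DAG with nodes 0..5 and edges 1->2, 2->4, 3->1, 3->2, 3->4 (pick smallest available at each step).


Kahn's algorithm, process smallest node first
Order: [0, 3, 1, 2, 4, 5]


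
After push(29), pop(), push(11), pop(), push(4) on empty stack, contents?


push(29) -> [29]
pop() returns 29 -> []
push(11) -> [11]
pop() returns 11 -> []
push(4) -> [4]
Final stack (bottom to top): [4]


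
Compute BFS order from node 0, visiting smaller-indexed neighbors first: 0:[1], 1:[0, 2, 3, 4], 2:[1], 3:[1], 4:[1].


BFS queue: start with [0]
Visit order: [0, 1, 2, 3, 4]


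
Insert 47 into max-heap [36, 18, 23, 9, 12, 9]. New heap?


Append 47: [36, 18, 23, 9, 12, 9, 47]
Bubble up: swap idx 6(47) with idx 2(23); swap idx 2(47) with idx 0(36)
Result: [47, 18, 36, 9, 12, 9, 23]


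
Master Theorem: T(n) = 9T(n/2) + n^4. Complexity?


a=9, b=2, c=4. log_2(9)=3.170 < c=4. Case 3: O(n^c) = O(n^4)
Complexity: O(n^4)


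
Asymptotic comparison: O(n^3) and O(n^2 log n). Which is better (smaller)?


n^2 log n grows slower than cubic
O(n^2 log n) is asymptotically smaller; O(n^3) grows faster


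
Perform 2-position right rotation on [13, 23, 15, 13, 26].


Right rotate by 2: [13, 26, 13, 23, 15]


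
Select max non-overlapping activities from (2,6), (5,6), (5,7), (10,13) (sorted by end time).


Greedy: pick earliest-ending, then skip overlaps.
Selected (2 activities): [(2, 6), (10, 13)]


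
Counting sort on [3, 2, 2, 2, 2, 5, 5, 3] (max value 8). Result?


Count array: [0, 0, 4, 2, 0, 2, 0, 0, 0]
Reconstruct: [2, 2, 2, 2, 3, 3, 5, 5]


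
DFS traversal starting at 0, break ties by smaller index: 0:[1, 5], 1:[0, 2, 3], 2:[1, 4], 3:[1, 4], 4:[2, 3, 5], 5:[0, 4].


DFS stack-based: start with [0]
Visit order: [0, 1, 2, 4, 3, 5]


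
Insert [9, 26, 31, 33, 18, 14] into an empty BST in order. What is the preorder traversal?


Root = 9; build tree by BST insertion.
Preorder traversal: [9, 26, 18, 14, 31, 33]


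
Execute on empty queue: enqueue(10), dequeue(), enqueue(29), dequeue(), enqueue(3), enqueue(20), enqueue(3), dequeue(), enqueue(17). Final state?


enqueue(10) -> [10]
dequeue() returns 10 -> []
enqueue(29) -> [29]
dequeue() returns 29 -> []
enqueue(3) -> [3]
enqueue(20) -> [3, 20]
enqueue(3) -> [3, 20, 3]
dequeue() returns 3 -> [20, 3]
enqueue(17) -> [20, 3, 17]
Final queue (front to back): [20, 3, 17]


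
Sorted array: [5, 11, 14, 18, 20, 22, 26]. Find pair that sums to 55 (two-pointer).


Two pointers: lo=0, hi=6
No pair sums to 55


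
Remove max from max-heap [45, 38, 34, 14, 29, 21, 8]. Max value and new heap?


Max = 45
Replace root with last, heapify down
Resulting heap: [38, 29, 34, 14, 8, 21]


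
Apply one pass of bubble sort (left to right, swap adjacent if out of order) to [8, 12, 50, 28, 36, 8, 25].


After one pass: [8, 12, 28, 36, 8, 25, 50]


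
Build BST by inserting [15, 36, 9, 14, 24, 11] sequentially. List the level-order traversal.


Root = 15; build tree by BST insertion.
Level-Order traversal: [15, 9, 36, 14, 24, 11]


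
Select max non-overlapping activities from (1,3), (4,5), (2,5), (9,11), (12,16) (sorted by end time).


Greedy: pick earliest-ending, then skip overlaps.
Selected (4 activities): [(1, 3), (4, 5), (9, 11), (12, 16)]


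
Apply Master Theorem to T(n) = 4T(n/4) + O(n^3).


a=4, b=4, c=3. log_4(4)=1 < c=3. Case 3: O(n^c) = O(n^3)
Complexity: O(n^3)


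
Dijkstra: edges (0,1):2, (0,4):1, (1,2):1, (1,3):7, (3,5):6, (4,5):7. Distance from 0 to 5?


Dijkstra from 0:
Distances: {0: 0, 1: 2, 2: 3, 3: 9, 4: 1, 5: 8}
Shortest distance to 5 = 8, path = [0, 4, 5]


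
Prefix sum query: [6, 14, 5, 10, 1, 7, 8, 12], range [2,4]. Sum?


Prefix sums: [0, 6, 20, 25, 35, 36, 43, 51, 63]
Sum[2..4] = prefix[5] - prefix[2] = 36 - 20 = 16


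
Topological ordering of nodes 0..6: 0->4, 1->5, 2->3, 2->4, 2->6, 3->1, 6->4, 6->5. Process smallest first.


Kahn's algorithm, process smallest node first
Order: [0, 2, 3, 1, 6, 4, 5]


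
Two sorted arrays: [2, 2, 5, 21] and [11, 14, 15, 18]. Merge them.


Compare heads, take smaller each step.
Merged: [2, 2, 5, 11, 14, 15, 18, 21]


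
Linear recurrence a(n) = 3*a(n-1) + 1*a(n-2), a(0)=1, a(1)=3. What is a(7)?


Build bottom-up:
...a(5)=360, a(6)=1189, a(7)=3*1189+1*360=3927


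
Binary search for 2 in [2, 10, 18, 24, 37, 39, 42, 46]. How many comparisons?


Search for 2:
[0,7] mid=3 arr[3]=24
[0,2] mid=1 arr[1]=10
[0,0] mid=0 arr[0]=2
Total: 3 comparisons


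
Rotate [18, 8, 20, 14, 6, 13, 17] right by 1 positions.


Right rotate by 1: [17, 18, 8, 20, 14, 6, 13]


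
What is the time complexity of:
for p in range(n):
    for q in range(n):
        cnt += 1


Per nesting level: O(n) * O(n) = O(n^2)
Complexity: O(n^2)


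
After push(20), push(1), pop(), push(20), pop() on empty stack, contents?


push(20) -> [20]
push(1) -> [20, 1]
pop() returns 1 -> [20]
push(20) -> [20, 20]
pop() returns 20 -> [20]
Final stack (bottom to top): [20]


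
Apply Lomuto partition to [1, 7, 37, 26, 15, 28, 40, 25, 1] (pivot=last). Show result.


Elements <= 1 go left of pivot.
Result: [1, 1, 37, 26, 15, 28, 40, 25, 7], pivot at index 1


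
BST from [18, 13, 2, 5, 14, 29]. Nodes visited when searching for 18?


BST root = 18
Search for 18: compare at each node
Path: [18]


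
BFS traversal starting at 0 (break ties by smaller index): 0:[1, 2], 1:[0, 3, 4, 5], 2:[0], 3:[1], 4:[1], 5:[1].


BFS queue: start with [0]
Visit order: [0, 1, 2, 3, 4, 5]


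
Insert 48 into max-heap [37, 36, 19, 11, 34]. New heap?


Append 48: [37, 36, 19, 11, 34, 48]
Bubble up: swap idx 5(48) with idx 2(19); swap idx 2(48) with idx 0(37)
Result: [48, 36, 37, 11, 34, 19]


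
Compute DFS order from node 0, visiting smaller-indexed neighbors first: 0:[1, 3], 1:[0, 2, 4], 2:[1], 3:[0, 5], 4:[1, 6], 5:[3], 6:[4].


DFS stack-based: start with [0]
Visit order: [0, 1, 2, 4, 6, 3, 5]


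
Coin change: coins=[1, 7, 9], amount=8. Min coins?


dp[0]=0; dp[i]=1+min(dp[i-c] for c in coins)
...dp[3]=3, dp[4]=4, dp[5]=5, dp[6]=6, dp[7]=1, dp[8]=2
Minimum coins for 8 = 2


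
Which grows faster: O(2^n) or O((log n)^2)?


polylogarithmic grows slower than exponential
O((log n)^2) is asymptotically smaller; O(2^n) grows faster


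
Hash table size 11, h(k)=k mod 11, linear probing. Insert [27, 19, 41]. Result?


Insertions: 27->slot 5; 19->slot 8; 41->slot 9
Table: [None, None, None, None, None, 27, None, None, 19, 41, None]


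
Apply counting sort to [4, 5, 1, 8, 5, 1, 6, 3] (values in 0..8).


Count array: [0, 2, 0, 1, 1, 2, 1, 0, 1]
Reconstruct: [1, 1, 3, 4, 5, 5, 6, 8]


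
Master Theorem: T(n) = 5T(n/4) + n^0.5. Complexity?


a=5, b=4, c=0.5. log_4(5)=1.161 > c=0.5. Case 1: O(n^log_b(a)) = O(n^1.161)
Complexity: O(n^1.161)


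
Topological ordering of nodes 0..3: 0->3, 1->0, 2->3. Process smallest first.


Kahn's algorithm, process smallest node first
Order: [1, 0, 2, 3]


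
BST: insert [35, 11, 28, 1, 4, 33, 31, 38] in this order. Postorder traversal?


Root = 35; build tree by BST insertion.
Postorder traversal: [4, 1, 31, 33, 28, 11, 38, 35]


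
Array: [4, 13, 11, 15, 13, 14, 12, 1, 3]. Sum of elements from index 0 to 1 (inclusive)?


Prefix sums: [0, 4, 17, 28, 43, 56, 70, 82, 83, 86]
Sum[0..1] = prefix[2] - prefix[0] = 17 - 0 = 17


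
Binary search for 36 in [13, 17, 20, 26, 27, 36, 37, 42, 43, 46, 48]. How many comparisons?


Search for 36:
[0,10] mid=5 arr[5]=36
Total: 1 comparisons


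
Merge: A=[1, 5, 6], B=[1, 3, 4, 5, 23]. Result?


Compare heads, take smaller each step.
Merged: [1, 1, 3, 4, 5, 5, 6, 23]


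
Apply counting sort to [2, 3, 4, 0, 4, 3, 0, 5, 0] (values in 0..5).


Count array: [3, 0, 1, 2, 2, 1]
Reconstruct: [0, 0, 0, 2, 3, 3, 4, 4, 5]


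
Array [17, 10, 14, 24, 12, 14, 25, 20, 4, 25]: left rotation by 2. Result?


Left rotate by 2: [14, 24, 12, 14, 25, 20, 4, 25, 17, 10]


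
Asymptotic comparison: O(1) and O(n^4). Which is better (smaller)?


constant grows slower than quartic
O(1) is asymptotically smaller; O(n^4) grows faster


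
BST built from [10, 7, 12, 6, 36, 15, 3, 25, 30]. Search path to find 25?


BST root = 10
Search for 25: compare at each node
Path: [10, 12, 36, 15, 25]


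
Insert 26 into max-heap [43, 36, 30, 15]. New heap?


Append 26: [43, 36, 30, 15, 26]
Bubble up: no swaps needed
Result: [43, 36, 30, 15, 26]


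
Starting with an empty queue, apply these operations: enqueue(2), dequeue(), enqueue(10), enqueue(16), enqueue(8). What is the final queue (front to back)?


enqueue(2) -> [2]
dequeue() returns 2 -> []
enqueue(10) -> [10]
enqueue(16) -> [10, 16]
enqueue(8) -> [10, 16, 8]
Final queue (front to back): [10, 16, 8]


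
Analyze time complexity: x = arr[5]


Analysis: constant-time operation, no loop
Complexity: O(1)


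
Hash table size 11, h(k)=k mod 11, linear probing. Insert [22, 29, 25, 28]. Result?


Insertions: 22->slot 0; 29->slot 7; 25->slot 3; 28->slot 6
Table: [22, None, None, 25, None, None, 28, 29, None, None, None]


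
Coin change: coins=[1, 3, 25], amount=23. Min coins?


dp[0]=0; dp[i]=1+min(dp[i-c] for c in coins)
...dp[18]=6, dp[19]=7, dp[20]=8, dp[21]=7, dp[22]=8, dp[23]=9
Minimum coins for 23 = 9


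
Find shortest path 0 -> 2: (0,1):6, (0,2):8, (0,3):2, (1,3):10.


Dijkstra from 0:
Distances: {0: 0, 1: 6, 2: 8, 3: 2}
Shortest distance to 2 = 8, path = [0, 2]


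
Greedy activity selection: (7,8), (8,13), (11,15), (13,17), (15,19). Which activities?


Greedy: pick earliest-ending, then skip overlaps.
Selected (3 activities): [(7, 8), (8, 13), (13, 17)]


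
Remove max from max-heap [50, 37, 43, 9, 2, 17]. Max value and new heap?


Max = 50
Replace root with last, heapify down
Resulting heap: [43, 37, 17, 9, 2]


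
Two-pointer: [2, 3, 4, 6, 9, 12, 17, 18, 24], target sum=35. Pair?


Two pointers: lo=0, hi=8
Found pair: (17, 18) summing to 35


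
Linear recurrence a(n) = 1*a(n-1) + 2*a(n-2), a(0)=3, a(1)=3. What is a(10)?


Build bottom-up:
...a(8)=513, a(9)=1023, a(10)=1*1023+2*513=2049


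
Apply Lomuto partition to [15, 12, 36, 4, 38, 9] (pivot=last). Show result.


Elements <= 9 go left of pivot.
Result: [4, 9, 36, 15, 38, 12], pivot at index 1


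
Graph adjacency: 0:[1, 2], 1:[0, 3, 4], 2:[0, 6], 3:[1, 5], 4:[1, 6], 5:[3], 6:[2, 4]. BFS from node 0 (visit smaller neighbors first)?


BFS queue: start with [0]
Visit order: [0, 1, 2, 3, 4, 6, 5]


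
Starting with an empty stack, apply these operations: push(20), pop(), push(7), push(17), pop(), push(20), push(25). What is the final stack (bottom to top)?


push(20) -> [20]
pop() returns 20 -> []
push(7) -> [7]
push(17) -> [7, 17]
pop() returns 17 -> [7]
push(20) -> [7, 20]
push(25) -> [7, 20, 25]
Final stack (bottom to top): [7, 20, 25]


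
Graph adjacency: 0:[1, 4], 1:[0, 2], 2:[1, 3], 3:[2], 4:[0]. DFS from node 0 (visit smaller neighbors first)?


DFS stack-based: start with [0]
Visit order: [0, 1, 2, 3, 4]


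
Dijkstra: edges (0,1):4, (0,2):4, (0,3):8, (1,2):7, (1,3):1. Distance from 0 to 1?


Dijkstra from 0:
Distances: {0: 0, 1: 4, 2: 4, 3: 5}
Shortest distance to 1 = 4, path = [0, 1]


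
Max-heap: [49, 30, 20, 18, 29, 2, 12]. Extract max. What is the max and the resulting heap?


Max = 49
Replace root with last, heapify down
Resulting heap: [30, 29, 20, 18, 12, 2]


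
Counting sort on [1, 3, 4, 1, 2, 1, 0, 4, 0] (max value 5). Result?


Count array: [2, 3, 1, 1, 2, 0]
Reconstruct: [0, 0, 1, 1, 1, 2, 3, 4, 4]


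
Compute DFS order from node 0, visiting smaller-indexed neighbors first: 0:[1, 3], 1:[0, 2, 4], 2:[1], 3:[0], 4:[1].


DFS stack-based: start with [0]
Visit order: [0, 1, 2, 4, 3]


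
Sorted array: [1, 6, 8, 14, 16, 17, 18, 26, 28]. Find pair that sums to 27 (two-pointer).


Two pointers: lo=0, hi=8
Found pair: (1, 26) summing to 27


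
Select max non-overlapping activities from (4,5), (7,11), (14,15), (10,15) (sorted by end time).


Greedy: pick earliest-ending, then skip overlaps.
Selected (3 activities): [(4, 5), (7, 11), (14, 15)]


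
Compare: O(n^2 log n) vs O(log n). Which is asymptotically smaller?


logarithmic grows slower than n^2 log n
O(log n) is asymptotically smaller; O(n^2 log n) grows faster


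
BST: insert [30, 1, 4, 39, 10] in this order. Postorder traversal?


Root = 30; build tree by BST insertion.
Postorder traversal: [10, 4, 1, 39, 30]


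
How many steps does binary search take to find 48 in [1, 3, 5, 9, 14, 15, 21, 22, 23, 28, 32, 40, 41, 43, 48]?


Search for 48:
[0,14] mid=7 arr[7]=22
[8,14] mid=11 arr[11]=40
[12,14] mid=13 arr[13]=43
[14,14] mid=14 arr[14]=48
Total: 4 comparisons


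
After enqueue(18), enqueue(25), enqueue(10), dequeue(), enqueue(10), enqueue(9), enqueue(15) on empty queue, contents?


enqueue(18) -> [18]
enqueue(25) -> [18, 25]
enqueue(10) -> [18, 25, 10]
dequeue() returns 18 -> [25, 10]
enqueue(10) -> [25, 10, 10]
enqueue(9) -> [25, 10, 10, 9]
enqueue(15) -> [25, 10, 10, 9, 15]
Final queue (front to back): [25, 10, 10, 9, 15]


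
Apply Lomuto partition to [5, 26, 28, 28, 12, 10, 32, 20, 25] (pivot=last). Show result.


Elements <= 25 go left of pivot.
Result: [5, 12, 10, 20, 25, 28, 32, 28, 26], pivot at index 4


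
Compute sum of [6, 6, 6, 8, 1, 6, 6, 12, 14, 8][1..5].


Prefix sums: [0, 6, 12, 18, 26, 27, 33, 39, 51, 65, 73]
Sum[1..5] = prefix[6] - prefix[1] = 33 - 6 = 27


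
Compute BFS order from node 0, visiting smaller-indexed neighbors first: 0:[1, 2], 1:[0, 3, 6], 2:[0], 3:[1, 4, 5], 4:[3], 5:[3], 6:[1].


BFS queue: start with [0]
Visit order: [0, 1, 2, 3, 6, 4, 5]


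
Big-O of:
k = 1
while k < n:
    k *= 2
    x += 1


Per nesting level: O(log n) = O(log n)
Complexity: O(log n)


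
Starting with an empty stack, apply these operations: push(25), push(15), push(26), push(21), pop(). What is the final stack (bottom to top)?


push(25) -> [25]
push(15) -> [25, 15]
push(26) -> [25, 15, 26]
push(21) -> [25, 15, 26, 21]
pop() returns 21 -> [25, 15, 26]
Final stack (bottom to top): [25, 15, 26]


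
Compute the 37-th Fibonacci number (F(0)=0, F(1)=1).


F(n)=F(n-1)+F(n-2)
...F(35)=9227465, F(36)=14930352, F(37)=24157817


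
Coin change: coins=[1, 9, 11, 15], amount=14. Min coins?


dp[0]=0; dp[i]=1+min(dp[i-c] for c in coins)
...dp[9]=1, dp[10]=2, dp[11]=1, dp[12]=2, dp[13]=3, dp[14]=4
Minimum coins for 14 = 4


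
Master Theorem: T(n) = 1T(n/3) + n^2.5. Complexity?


a=1, b=3, c=2.5. log_3(1)=0 < c=2.5. Case 3: O(n^c) = O(n^2.500)
Complexity: O(n^2.500)


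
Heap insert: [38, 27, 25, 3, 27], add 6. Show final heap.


Append 6: [38, 27, 25, 3, 27, 6]
Bubble up: no swaps needed
Result: [38, 27, 25, 3, 27, 6]


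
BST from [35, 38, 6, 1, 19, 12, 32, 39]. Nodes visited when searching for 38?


BST root = 35
Search for 38: compare at each node
Path: [35, 38]


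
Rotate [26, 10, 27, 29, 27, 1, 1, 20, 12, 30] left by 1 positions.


Left rotate by 1: [10, 27, 29, 27, 1, 1, 20, 12, 30, 26]


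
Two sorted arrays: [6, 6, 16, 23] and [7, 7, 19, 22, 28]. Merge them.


Compare heads, take smaller each step.
Merged: [6, 6, 7, 7, 16, 19, 22, 23, 28]


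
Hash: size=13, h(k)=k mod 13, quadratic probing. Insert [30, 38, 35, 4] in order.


Insertions: 30->slot 4; 38->slot 12; 35->slot 9; 4->slot 5
Table: [None, None, None, None, 30, 4, None, None, None, 35, None, None, 38]


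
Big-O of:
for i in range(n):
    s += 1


Per nesting level: O(n) = O(n)
Complexity: O(n)


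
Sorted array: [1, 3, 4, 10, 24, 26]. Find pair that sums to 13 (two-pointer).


Two pointers: lo=0, hi=5
Found pair: (3, 10) summing to 13


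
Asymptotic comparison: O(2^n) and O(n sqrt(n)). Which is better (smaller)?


n^1.5 grows slower than exponential
O(n sqrt(n)) is asymptotically smaller; O(2^n) grows faster


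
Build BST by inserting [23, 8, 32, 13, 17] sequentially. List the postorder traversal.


Root = 23; build tree by BST insertion.
Postorder traversal: [17, 13, 8, 32, 23]


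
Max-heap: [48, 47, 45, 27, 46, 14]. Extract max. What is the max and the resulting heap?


Max = 48
Replace root with last, heapify down
Resulting heap: [47, 46, 45, 27, 14]


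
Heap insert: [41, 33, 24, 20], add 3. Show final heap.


Append 3: [41, 33, 24, 20, 3]
Bubble up: no swaps needed
Result: [41, 33, 24, 20, 3]


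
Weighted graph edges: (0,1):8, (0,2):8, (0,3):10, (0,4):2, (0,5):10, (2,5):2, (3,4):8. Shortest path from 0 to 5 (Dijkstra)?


Dijkstra from 0:
Distances: {0: 0, 1: 8, 2: 8, 3: 10, 4: 2, 5: 10}
Shortest distance to 5 = 10, path = [0, 5]


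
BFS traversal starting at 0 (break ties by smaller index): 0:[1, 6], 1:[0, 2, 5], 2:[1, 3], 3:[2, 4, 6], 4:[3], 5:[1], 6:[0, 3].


BFS queue: start with [0]
Visit order: [0, 1, 6, 2, 5, 3, 4]


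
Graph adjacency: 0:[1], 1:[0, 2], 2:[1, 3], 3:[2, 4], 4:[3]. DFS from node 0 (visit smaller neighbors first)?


DFS stack-based: start with [0]
Visit order: [0, 1, 2, 3, 4]


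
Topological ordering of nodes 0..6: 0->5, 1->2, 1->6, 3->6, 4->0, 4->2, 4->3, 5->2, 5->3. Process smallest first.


Kahn's algorithm, process smallest node first
Order: [1, 4, 0, 5, 2, 3, 6]


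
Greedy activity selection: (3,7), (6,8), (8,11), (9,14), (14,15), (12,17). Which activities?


Greedy: pick earliest-ending, then skip overlaps.
Selected (3 activities): [(3, 7), (8, 11), (14, 15)]


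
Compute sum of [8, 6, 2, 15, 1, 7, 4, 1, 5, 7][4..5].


Prefix sums: [0, 8, 14, 16, 31, 32, 39, 43, 44, 49, 56]
Sum[4..5] = prefix[6] - prefix[4] = 39 - 31 = 8


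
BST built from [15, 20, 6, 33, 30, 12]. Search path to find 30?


BST root = 15
Search for 30: compare at each node
Path: [15, 20, 33, 30]


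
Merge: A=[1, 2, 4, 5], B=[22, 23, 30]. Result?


Compare heads, take smaller each step.
Merged: [1, 2, 4, 5, 22, 23, 30]


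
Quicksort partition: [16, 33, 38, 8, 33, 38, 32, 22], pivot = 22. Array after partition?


Elements <= 22 go left of pivot.
Result: [16, 8, 22, 33, 33, 38, 32, 38], pivot at index 2


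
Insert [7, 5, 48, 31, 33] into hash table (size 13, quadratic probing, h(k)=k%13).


Insertions: 7->slot 7; 5->slot 5; 48->slot 9; 31->slot 6; 33->slot 8
Table: [None, None, None, None, None, 5, 31, 7, 33, 48, None, None, None]


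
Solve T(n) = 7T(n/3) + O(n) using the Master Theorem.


a=7, b=3, c=1. log_3(7)=1.771 > c=1. Case 1: O(n^log_b(a)) = O(n^1.771)
Complexity: O(n^1.771)


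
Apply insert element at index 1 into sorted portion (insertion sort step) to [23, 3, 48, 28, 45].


After one pass: [3, 23, 48, 28, 45]


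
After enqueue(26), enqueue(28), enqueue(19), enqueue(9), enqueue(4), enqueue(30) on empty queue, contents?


enqueue(26) -> [26]
enqueue(28) -> [26, 28]
enqueue(19) -> [26, 28, 19]
enqueue(9) -> [26, 28, 19, 9]
enqueue(4) -> [26, 28, 19, 9, 4]
enqueue(30) -> [26, 28, 19, 9, 4, 30]
Final queue (front to back): [26, 28, 19, 9, 4, 30]


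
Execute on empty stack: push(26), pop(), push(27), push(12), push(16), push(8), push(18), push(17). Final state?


push(26) -> [26]
pop() returns 26 -> []
push(27) -> [27]
push(12) -> [27, 12]
push(16) -> [27, 12, 16]
push(8) -> [27, 12, 16, 8]
push(18) -> [27, 12, 16, 8, 18]
push(17) -> [27, 12, 16, 8, 18, 17]
Final stack (bottom to top): [27, 12, 16, 8, 18, 17]


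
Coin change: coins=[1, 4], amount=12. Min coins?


dp[0]=0; dp[i]=1+min(dp[i-c] for c in coins)
...dp[7]=4, dp[8]=2, dp[9]=3, dp[10]=4, dp[11]=5, dp[12]=3
Minimum coins for 12 = 3


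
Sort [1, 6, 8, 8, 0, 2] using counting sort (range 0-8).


Count array: [1, 1, 1, 0, 0, 0, 1, 0, 2]
Reconstruct: [0, 1, 2, 6, 8, 8]


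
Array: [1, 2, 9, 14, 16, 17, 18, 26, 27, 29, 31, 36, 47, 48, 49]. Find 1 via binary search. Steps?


Search for 1:
[0,14] mid=7 arr[7]=26
[0,6] mid=3 arr[3]=14
[0,2] mid=1 arr[1]=2
[0,0] mid=0 arr[0]=1
Total: 4 comparisons


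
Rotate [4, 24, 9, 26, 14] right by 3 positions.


Right rotate by 3: [9, 26, 14, 4, 24]


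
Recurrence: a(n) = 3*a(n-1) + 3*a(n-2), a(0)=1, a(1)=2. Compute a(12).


Build bottom-up:
...a(10)=373734, a(11)=1416933, a(12)=3*1416933+3*373734=5372001


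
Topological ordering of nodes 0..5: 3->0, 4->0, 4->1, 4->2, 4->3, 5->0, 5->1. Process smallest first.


Kahn's algorithm, process smallest node first
Order: [4, 2, 3, 5, 0, 1]


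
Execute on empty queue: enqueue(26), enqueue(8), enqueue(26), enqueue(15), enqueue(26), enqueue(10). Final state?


enqueue(26) -> [26]
enqueue(8) -> [26, 8]
enqueue(26) -> [26, 8, 26]
enqueue(15) -> [26, 8, 26, 15]
enqueue(26) -> [26, 8, 26, 15, 26]
enqueue(10) -> [26, 8, 26, 15, 26, 10]
Final queue (front to back): [26, 8, 26, 15, 26, 10]


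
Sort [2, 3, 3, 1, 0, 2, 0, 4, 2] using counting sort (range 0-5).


Count array: [2, 1, 3, 2, 1, 0]
Reconstruct: [0, 0, 1, 2, 2, 2, 3, 3, 4]


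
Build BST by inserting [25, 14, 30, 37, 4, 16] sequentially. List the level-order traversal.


Root = 25; build tree by BST insertion.
Level-Order traversal: [25, 14, 30, 4, 16, 37]


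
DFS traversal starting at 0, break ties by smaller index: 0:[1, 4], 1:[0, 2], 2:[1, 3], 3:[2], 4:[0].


DFS stack-based: start with [0]
Visit order: [0, 1, 2, 3, 4]


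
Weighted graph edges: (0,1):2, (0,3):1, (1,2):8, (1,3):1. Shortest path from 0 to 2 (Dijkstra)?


Dijkstra from 0:
Distances: {0: 0, 1: 2, 2: 10, 3: 1}
Shortest distance to 2 = 10, path = [0, 1, 2]


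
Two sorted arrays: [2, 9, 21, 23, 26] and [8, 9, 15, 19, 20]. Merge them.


Compare heads, take smaller each step.
Merged: [2, 8, 9, 9, 15, 19, 20, 21, 23, 26]


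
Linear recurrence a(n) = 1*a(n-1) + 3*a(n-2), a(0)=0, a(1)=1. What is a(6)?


Build bottom-up:
...a(4)=7, a(5)=19, a(6)=1*19+3*7=40


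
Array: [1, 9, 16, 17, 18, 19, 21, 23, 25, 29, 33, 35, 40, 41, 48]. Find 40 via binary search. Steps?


Search for 40:
[0,14] mid=7 arr[7]=23
[8,14] mid=11 arr[11]=35
[12,14] mid=13 arr[13]=41
[12,12] mid=12 arr[12]=40
Total: 4 comparisons


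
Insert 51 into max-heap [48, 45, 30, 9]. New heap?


Append 51: [48, 45, 30, 9, 51]
Bubble up: swap idx 4(51) with idx 1(45); swap idx 1(51) with idx 0(48)
Result: [51, 48, 30, 9, 45]


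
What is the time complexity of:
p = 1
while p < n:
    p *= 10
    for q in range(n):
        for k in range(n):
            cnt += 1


Per nesting level: O(log n) * O(n) * O(n) = O(n^2 log n)
Complexity: O(n^2 log n)


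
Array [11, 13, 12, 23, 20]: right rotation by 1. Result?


Right rotate by 1: [20, 11, 13, 12, 23]


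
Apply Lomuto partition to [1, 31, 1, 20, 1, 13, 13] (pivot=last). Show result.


Elements <= 13 go left of pivot.
Result: [1, 1, 1, 13, 13, 20, 31], pivot at index 4


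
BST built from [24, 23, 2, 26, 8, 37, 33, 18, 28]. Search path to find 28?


BST root = 24
Search for 28: compare at each node
Path: [24, 26, 37, 33, 28]


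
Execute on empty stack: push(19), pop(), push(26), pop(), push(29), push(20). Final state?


push(19) -> [19]
pop() returns 19 -> []
push(26) -> [26]
pop() returns 26 -> []
push(29) -> [29]
push(20) -> [29, 20]
Final stack (bottom to top): [29, 20]


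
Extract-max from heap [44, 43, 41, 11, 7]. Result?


Max = 44
Replace root with last, heapify down
Resulting heap: [43, 11, 41, 7]


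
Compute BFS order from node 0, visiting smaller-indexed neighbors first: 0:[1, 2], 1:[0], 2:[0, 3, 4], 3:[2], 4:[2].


BFS queue: start with [0]
Visit order: [0, 1, 2, 3, 4]


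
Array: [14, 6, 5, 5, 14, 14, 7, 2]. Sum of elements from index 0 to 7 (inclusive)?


Prefix sums: [0, 14, 20, 25, 30, 44, 58, 65, 67]
Sum[0..7] = prefix[8] - prefix[0] = 67 - 0 = 67


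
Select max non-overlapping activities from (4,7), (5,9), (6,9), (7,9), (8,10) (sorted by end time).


Greedy: pick earliest-ending, then skip overlaps.
Selected (2 activities): [(4, 7), (7, 9)]


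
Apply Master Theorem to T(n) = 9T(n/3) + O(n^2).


a=9, b=3, c=2. log_3(9)=2 = c=2. Case 2: O(n^c log n) = O(n^2 log n)
Complexity: O(n^2 log n)


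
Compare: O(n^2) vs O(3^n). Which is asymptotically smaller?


quadratic grows slower than exponential (base 3)
O(n^2) is asymptotically smaller; O(3^n) grows faster


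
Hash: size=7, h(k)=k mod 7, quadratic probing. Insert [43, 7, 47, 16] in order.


Insertions: 43->slot 1; 7->slot 0; 47->slot 5; 16->slot 2
Table: [7, 43, 16, None, None, 47, None]


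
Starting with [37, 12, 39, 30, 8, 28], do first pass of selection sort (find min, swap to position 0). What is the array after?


After one pass: [8, 12, 39, 30, 37, 28]


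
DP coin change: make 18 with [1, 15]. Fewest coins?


dp[0]=0; dp[i]=1+min(dp[i-c] for c in coins)
...dp[13]=13, dp[14]=14, dp[15]=1, dp[16]=2, dp[17]=3, dp[18]=4
Minimum coins for 18 = 4


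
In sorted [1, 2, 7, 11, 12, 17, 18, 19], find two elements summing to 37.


Two pointers: lo=0, hi=7
Found pair: (18, 19) summing to 37


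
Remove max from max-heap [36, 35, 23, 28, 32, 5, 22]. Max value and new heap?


Max = 36
Replace root with last, heapify down
Resulting heap: [35, 32, 23, 28, 22, 5]


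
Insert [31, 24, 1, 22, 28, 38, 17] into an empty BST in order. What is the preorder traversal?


Root = 31; build tree by BST insertion.
Preorder traversal: [31, 24, 1, 22, 17, 28, 38]


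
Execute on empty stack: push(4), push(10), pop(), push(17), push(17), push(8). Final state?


push(4) -> [4]
push(10) -> [4, 10]
pop() returns 10 -> [4]
push(17) -> [4, 17]
push(17) -> [4, 17, 17]
push(8) -> [4, 17, 17, 8]
Final stack (bottom to top): [4, 17, 17, 8]


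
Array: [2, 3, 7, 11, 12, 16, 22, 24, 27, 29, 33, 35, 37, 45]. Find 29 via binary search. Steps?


Search for 29:
[0,13] mid=6 arr[6]=22
[7,13] mid=10 arr[10]=33
[7,9] mid=8 arr[8]=27
[9,9] mid=9 arr[9]=29
Total: 4 comparisons


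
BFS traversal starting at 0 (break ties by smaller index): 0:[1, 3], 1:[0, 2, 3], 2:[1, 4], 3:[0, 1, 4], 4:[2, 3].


BFS queue: start with [0]
Visit order: [0, 1, 3, 2, 4]


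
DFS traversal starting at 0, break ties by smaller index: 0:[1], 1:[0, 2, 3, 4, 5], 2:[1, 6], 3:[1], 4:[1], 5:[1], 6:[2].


DFS stack-based: start with [0]
Visit order: [0, 1, 2, 6, 3, 4, 5]


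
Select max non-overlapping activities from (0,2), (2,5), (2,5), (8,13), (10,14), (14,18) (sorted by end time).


Greedy: pick earliest-ending, then skip overlaps.
Selected (4 activities): [(0, 2), (2, 5), (8, 13), (14, 18)]


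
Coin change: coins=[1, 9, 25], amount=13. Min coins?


dp[0]=0; dp[i]=1+min(dp[i-c] for c in coins)
...dp[8]=8, dp[9]=1, dp[10]=2, dp[11]=3, dp[12]=4, dp[13]=5
Minimum coins for 13 = 5


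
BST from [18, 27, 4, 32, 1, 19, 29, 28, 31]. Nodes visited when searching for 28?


BST root = 18
Search for 28: compare at each node
Path: [18, 27, 32, 29, 28]


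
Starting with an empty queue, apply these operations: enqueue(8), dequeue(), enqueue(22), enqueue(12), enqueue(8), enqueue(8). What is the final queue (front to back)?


enqueue(8) -> [8]
dequeue() returns 8 -> []
enqueue(22) -> [22]
enqueue(12) -> [22, 12]
enqueue(8) -> [22, 12, 8]
enqueue(8) -> [22, 12, 8, 8]
Final queue (front to back): [22, 12, 8, 8]


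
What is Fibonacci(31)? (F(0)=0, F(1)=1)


F(n)=F(n-1)+F(n-2)
...F(29)=514229, F(30)=832040, F(31)=1346269


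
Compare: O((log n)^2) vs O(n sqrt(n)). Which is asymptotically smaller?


polylogarithmic grows slower than n^1.5
O((log n)^2) is asymptotically smaller; O(n sqrt(n)) grows faster


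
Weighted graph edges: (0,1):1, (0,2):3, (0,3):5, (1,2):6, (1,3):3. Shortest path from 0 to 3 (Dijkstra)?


Dijkstra from 0:
Distances: {0: 0, 1: 1, 2: 3, 3: 4}
Shortest distance to 3 = 4, path = [0, 1, 3]


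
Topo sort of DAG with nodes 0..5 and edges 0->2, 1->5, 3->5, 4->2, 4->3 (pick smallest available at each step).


Kahn's algorithm, process smallest node first
Order: [0, 1, 4, 2, 3, 5]


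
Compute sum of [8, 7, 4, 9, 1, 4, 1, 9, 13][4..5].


Prefix sums: [0, 8, 15, 19, 28, 29, 33, 34, 43, 56]
Sum[4..5] = prefix[6] - prefix[4] = 33 - 28 = 5


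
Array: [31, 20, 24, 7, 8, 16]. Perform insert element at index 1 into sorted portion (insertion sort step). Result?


After one pass: [20, 31, 24, 7, 8, 16]


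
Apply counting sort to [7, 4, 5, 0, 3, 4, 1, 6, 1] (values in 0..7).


Count array: [1, 2, 0, 1, 2, 1, 1, 1]
Reconstruct: [0, 1, 1, 3, 4, 4, 5, 6, 7]


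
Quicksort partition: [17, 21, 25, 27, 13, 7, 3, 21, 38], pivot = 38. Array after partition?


Elements <= 38 go left of pivot.
Result: [17, 21, 25, 27, 13, 7, 3, 21, 38], pivot at index 8


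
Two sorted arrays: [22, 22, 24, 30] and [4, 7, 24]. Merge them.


Compare heads, take smaller each step.
Merged: [4, 7, 22, 22, 24, 24, 30]


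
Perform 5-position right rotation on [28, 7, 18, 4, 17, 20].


Right rotate by 5: [7, 18, 4, 17, 20, 28]


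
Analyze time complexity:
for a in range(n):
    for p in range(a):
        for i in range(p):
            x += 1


Per nesting level: O(n) * O(n) [triangular over a] * O(n) [triangular over p] = O(n^3)
Complexity: O(n^3)
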